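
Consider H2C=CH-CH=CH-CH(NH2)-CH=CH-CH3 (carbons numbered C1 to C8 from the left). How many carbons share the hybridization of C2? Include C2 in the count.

6

C2 is sp2 (one π bond).
C1: sp2 ✓
C2: sp2 ✓
C3: sp2 ✓
C4: sp2 ✓
C5: sp3
C6: sp2 ✓
C7: sp2 ✓
C8: sp3
6 carbons are sp2.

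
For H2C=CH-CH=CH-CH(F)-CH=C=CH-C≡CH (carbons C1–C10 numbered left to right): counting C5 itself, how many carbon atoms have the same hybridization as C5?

1

C5 is sp3 (only σ bonds).
C1: sp2
C2: sp2
C3: sp2
C4: sp2
C5: sp3 ✓
C6: sp2
C7: sp
C8: sp2
C9: sp
C10: sp
1 carbon is sp3.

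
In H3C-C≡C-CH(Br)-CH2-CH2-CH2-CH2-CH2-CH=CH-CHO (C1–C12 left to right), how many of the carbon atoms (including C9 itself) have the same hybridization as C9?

C9 is sp3 (only σ bonds).
C1: sp3 ✓
C2: sp
C3: sp
C4: sp3 ✓
C5: sp3 ✓
C6: sp3 ✓
C7: sp3 ✓
C8: sp3 ✓
C9: sp3 ✓
C10: sp2
C11: sp2
C12: sp2
7 carbons are sp3.

7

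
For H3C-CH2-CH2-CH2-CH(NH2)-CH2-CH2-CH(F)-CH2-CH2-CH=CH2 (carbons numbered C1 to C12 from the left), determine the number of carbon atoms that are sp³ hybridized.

10

C1: sp3 ✓
C2: sp3 ✓
C3: sp3 ✓
C4: sp3 ✓
C5: sp3 ✓
C6: sp3 ✓
C7: sp3 ✓
C8: sp3 ✓
C9: sp3 ✓
C10: sp3 ✓
C11: sp2
C12: sp2
C1, C2, C3, C4, C5, C6, C7, C8, C9, C10 → 10 sp3 carbons.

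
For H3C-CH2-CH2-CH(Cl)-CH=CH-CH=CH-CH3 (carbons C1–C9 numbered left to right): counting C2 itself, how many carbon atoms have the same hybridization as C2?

5

C2 is sp3 (only σ bonds).
C1: sp3 ✓
C2: sp3 ✓
C3: sp3 ✓
C4: sp3 ✓
C5: sp2
C6: sp2
C7: sp2
C8: sp2
C9: sp3 ✓
5 carbons are sp3.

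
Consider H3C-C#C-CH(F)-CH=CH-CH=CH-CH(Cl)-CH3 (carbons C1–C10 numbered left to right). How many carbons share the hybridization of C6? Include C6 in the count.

4

C6 is sp2 (one π bond).
C1: sp3
C2: sp
C3: sp
C4: sp3
C5: sp2 ✓
C6: sp2 ✓
C7: sp2 ✓
C8: sp2 ✓
C9: sp3
C10: sp3
4 carbons are sp2.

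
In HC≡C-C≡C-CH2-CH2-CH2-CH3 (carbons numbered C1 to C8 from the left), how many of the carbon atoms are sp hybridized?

C1: sp ✓
C2: sp ✓
C3: sp ✓
C4: sp ✓
C5: sp3
C6: sp3
C7: sp3
C8: sp3
C1, C2, C3, C4 → 4 sp carbons.

4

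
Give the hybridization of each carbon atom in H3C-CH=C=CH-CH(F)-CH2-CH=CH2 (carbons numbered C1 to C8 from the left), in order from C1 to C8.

C1 is sp3: 4 σ bonds, 4 electron-density regions.
C2: 3 σ bonds, plus one π bond — 3 electron domains, sp2.
C3 is sp: 2 σ bonds, plus two π bonds, 2 electron-density regions.
C4 carries 3 σ bonds, plus one π bond, giving a steric number of 3, so it is sp2.
C5: 4 σ bonds — 4 electron domains, sp3.
C6: 4 σ bonds; 4 regions of electron density → sp3.
C7 carries 3 σ bonds, plus one π bond, giving a steric number of 3, so it is sp2.
C8 is sp2: 3 σ bonds, plus one π bond, 3 electron-density regions.

C1 sp3, C2 sp2, C3 sp, C4 sp2, C5 sp3, C6 sp3, C7 sp2, C8 sp2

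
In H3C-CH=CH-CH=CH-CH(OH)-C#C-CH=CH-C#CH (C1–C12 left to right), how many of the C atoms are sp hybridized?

C1: sp3
C2: sp2
C3: sp2
C4: sp2
C5: sp2
C6: sp3
C7: sp ✓
C8: sp ✓
C9: sp2
C10: sp2
C11: sp ✓
C12: sp ✓
C7, C8, C11, C12 → 4 sp carbons.

4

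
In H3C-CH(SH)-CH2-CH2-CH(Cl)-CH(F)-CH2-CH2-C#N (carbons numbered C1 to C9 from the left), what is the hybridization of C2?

sp³

C2 (4 σ bonds) has steric number 4: sp3.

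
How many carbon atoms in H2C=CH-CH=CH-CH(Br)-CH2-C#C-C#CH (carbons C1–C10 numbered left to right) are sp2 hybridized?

C1: sp2 ✓
C2: sp2 ✓
C3: sp2 ✓
C4: sp2 ✓
C5: sp3
C6: sp3
C7: sp
C8: sp
C9: sp
C10: sp
C1, C2, C3, C4 → 4 sp2 carbons.

4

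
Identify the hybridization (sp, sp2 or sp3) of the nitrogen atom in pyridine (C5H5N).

N has two σ bonds and one lone pair in the ring plane (steric number 3 → sp2); its p orbital contributes one electron to the aromatic π system via the C=N double bond.

sp^2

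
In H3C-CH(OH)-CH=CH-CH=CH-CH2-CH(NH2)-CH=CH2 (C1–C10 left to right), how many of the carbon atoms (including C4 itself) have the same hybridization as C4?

6

C4 is sp2 (one π bond).
C1: sp3
C2: sp3
C3: sp2 ✓
C4: sp2 ✓
C5: sp2 ✓
C6: sp2 ✓
C7: sp3
C8: sp3
C9: sp2 ✓
C10: sp2 ✓
6 carbons are sp2.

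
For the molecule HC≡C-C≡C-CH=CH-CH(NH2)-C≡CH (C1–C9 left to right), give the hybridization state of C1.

sp

C1: 2 σ bonds, plus two π bonds; 2 regions of electron density → sp.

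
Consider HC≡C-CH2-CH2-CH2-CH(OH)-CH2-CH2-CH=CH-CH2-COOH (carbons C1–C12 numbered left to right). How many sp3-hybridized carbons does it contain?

7

C1: sp
C2: sp
C3: sp3 ✓
C4: sp3 ✓
C5: sp3 ✓
C6: sp3 ✓
C7: sp3 ✓
C8: sp3 ✓
C9: sp2
C10: sp2
C11: sp3 ✓
C12: sp2
C3, C4, C5, C6, C7, C8, C11 → 7 sp3 carbons.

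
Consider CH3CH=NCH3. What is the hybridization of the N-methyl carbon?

sp³

The N-methyl carbon carries 4 σ bonds, giving a steric number of 4, so it is sp3.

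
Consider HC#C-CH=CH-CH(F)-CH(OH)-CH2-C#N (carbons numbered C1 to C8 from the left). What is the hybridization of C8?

sp

C8 carries 2 σ bonds, plus two π bonds, giving a steric number of 2, so it is sp.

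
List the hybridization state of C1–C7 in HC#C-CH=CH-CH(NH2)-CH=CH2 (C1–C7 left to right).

C1 — 2 σ bonds, plus two π bonds. Steric number 2, so sp.
C2 — 2 σ bonds, plus two π bonds. Steric number 2, so sp.
C3: 3 σ bonds, plus one π bond; 3 regions of electron density → sp2.
C4 has 3 σ bonds, plus one π bond: steric number 3 → sp2.
C5: 4 σ bonds; 4 regions of electron density → sp3.
C6: 3 σ bonds, plus one π bond; 3 regions of electron density → sp2.
C7: 3 σ bonds, plus one π bond — 3 electron domains, sp2.

C1 sp, C2 sp, C3 sp2, C4 sp2, C5 sp3, C6 sp2, C7 sp2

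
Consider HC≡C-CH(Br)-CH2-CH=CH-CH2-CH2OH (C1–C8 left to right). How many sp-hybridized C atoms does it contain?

C1: sp ✓
C2: sp ✓
C3: sp3
C4: sp3
C5: sp2
C6: sp2
C7: sp3
C8: sp3
C1, C2 → 2 sp carbons.

2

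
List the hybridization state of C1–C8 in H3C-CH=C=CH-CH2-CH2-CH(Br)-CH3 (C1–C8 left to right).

C1 sp3, C2 sp2, C3 sp, C4 sp2, C5 sp3, C6 sp3, C7 sp3, C8 sp3

C1 has 4 σ bonds: steric number 4 → sp3.
C2 — 3 σ bonds, plus one π bond. Steric number 3, so sp2.
C3 is sp: 2 σ bonds, plus two π bonds, 2 electron-density regions.
C4 — 3 σ bonds, plus one π bond. Steric number 3, so sp2.
C5 carries 4 σ bonds, giving a steric number of 4, so it is sp3.
C6 — 4 σ bonds. Steric number 4, so sp3.
C7 (4 σ bonds) has steric number 4: sp3.
C8 has 4 σ bonds: steric number 4 → sp3.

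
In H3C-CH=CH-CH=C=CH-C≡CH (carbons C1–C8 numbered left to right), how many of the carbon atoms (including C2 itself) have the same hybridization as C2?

C2 is sp2 (one π bond).
C1: sp3
C2: sp2 ✓
C3: sp2 ✓
C4: sp2 ✓
C5: sp
C6: sp2 ✓
C7: sp
C8: sp
4 carbons are sp2.

4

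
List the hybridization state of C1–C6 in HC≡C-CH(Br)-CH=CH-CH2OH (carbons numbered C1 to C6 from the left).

C1 is sp: 2 σ bonds, plus two π bonds, 2 electron-density regions.
C2 — 2 σ bonds, plus two π bonds. Steric number 2, so sp.
C3: 4 σ bonds; 4 regions of electron density → sp3.
C4 — 3 σ bonds, plus one π bond. Steric number 3, so sp2.
C5 (3 σ bonds, plus one π bond) has steric number 3: sp2.
C6 — 4 σ bonds. Steric number 4, so sp3.

C1 sp, C2 sp, C3 sp3, C4 sp2, C5 sp2, C6 sp3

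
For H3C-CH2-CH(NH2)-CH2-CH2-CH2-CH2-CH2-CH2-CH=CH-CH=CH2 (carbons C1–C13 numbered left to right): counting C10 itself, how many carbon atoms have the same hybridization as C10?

C10 is sp2 (one π bond).
C1: sp3
C2: sp3
C3: sp3
C4: sp3
C5: sp3
C6: sp3
C7: sp3
C8: sp3
C9: sp3
C10: sp2 ✓
C11: sp2 ✓
C12: sp2 ✓
C13: sp2 ✓
4 carbons are sp2.

4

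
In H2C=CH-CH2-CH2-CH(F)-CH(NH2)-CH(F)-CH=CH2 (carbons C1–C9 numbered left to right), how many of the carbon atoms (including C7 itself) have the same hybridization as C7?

C7 is sp3 (only σ bonds).
C1: sp2
C2: sp2
C3: sp3 ✓
C4: sp3 ✓
C5: sp3 ✓
C6: sp3 ✓
C7: sp3 ✓
C8: sp2
C9: sp2
5 carbons are sp3.

5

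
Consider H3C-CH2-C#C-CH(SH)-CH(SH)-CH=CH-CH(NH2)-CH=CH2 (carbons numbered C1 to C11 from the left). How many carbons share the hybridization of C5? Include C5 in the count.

5

C5 is sp3 (only σ bonds).
C1: sp3 ✓
C2: sp3 ✓
C3: sp
C4: sp
C5: sp3 ✓
C6: sp3 ✓
C7: sp2
C8: sp2
C9: sp3 ✓
C10: sp2
C11: sp2
5 carbons are sp3.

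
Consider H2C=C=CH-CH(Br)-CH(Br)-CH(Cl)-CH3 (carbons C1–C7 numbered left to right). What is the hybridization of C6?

C6 — 4 σ bonds. Steric number 4, so sp3.

sp3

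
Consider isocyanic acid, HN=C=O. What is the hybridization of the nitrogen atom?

sp²

The nitrogen atom has 2 σ bonds and 1 lone pair, plus one π bond: steric number 3 → sp2.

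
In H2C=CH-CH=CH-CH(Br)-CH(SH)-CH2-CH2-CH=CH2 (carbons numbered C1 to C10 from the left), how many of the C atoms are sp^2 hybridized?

6

C1: sp2 ✓
C2: sp2 ✓
C3: sp2 ✓
C4: sp2 ✓
C5: sp3
C6: sp3
C7: sp3
C8: sp3
C9: sp2 ✓
C10: sp2 ✓
C1, C2, C3, C4, C9, C10 → 6 sp2 carbons.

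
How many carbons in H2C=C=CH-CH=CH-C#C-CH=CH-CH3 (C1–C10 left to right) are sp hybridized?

3

C1: sp2
C2: sp ✓
C3: sp2
C4: sp2
C5: sp2
C6: sp ✓
C7: sp ✓
C8: sp2
C9: sp2
C10: sp3
C2, C6, C7 → 3 sp carbons.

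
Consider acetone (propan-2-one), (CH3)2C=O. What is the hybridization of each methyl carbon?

sp³

Each methyl carbon: 4 σ bonds — 4 electron domains, sp3.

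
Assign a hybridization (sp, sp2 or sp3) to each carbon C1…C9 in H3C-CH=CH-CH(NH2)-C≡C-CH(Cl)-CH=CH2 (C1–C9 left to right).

C1 — 4 σ bonds. Steric number 4, so sp3.
C2 — 3 σ bonds, plus one π bond. Steric number 3, so sp2.
C3 (3 σ bonds, plus one π bond) has steric number 3: sp2.
C4 — 4 σ bonds. Steric number 4, so sp3.
C5 has 2 σ bonds, plus two π bonds: steric number 2 → sp.
C6 has 2 σ bonds, plus two π bonds: steric number 2 → sp.
C7 has 4 σ bonds: steric number 4 → sp3.
C8 — 3 σ bonds, plus one π bond. Steric number 3, so sp2.
C9 — 3 σ bonds, plus one π bond. Steric number 3, so sp2.

C1 sp3, C2 sp2, C3 sp2, C4 sp3, C5 sp, C6 sp, C7 sp3, C8 sp2, C9 sp2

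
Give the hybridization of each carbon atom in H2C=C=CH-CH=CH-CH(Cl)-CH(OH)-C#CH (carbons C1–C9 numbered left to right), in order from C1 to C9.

C1 sp2, C2 sp, C3 sp2, C4 sp2, C5 sp2, C6 sp3, C7 sp3, C8 sp, C9 sp

C1: 3 σ bonds, plus one π bond — 3 electron domains, sp2.
C2 — 2 σ bonds, plus two π bonds. Steric number 2, so sp.
C3: 3 σ bonds, plus one π bond — 3 electron domains, sp2.
C4 — 3 σ bonds, plus one π bond. Steric number 3, so sp2.
C5 has 3 σ bonds, plus one π bond: steric number 3 → sp2.
C6 (4 σ bonds) has steric number 4: sp3.
C7 (4 σ bonds) has steric number 4: sp3.
C8 carries 2 σ bonds, plus two π bonds, giving a steric number of 2, so it is sp.
C9 is sp: 2 σ bonds, plus two π bonds, 2 electron-density regions.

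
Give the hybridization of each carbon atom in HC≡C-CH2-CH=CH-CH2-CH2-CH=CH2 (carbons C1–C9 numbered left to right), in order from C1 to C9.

C1 sp, C2 sp, C3 sp3, C4 sp2, C5 sp2, C6 sp3, C7 sp3, C8 sp2, C9 sp2

C1 is sp: 2 σ bonds, plus two π bonds, 2 electron-density regions.
C2 is sp: 2 σ bonds, plus two π bonds, 2 electron-density regions.
C3 — 4 σ bonds. Steric number 4, so sp3.
C4 is sp2: 3 σ bonds, plus one π bond, 3 electron-density regions.
C5 is sp2: 3 σ bonds, plus one π bond, 3 electron-density regions.
C6: 4 σ bonds — 4 electron domains, sp3.
C7 has 4 σ bonds: steric number 4 → sp3.
C8: 3 σ bonds, plus one π bond; 3 regions of electron density → sp2.
C9 (3 σ bonds, plus one π bond) has steric number 3: sp2.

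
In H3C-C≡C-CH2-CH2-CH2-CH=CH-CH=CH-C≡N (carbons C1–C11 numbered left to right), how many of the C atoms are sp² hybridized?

C1: sp3
C2: sp
C3: sp
C4: sp3
C5: sp3
C6: sp3
C7: sp2 ✓
C8: sp2 ✓
C9: sp2 ✓
C10: sp2 ✓
C11: sp
C7, C8, C9, C10 → 4 sp2 carbons.

4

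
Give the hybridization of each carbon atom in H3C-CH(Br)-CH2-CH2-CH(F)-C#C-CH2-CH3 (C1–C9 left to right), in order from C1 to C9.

C1 has 4 σ bonds: steric number 4 → sp3.
C2 (4 σ bonds) has steric number 4: sp3.
C3 is sp3: 4 σ bonds, 4 electron-density regions.
C4 (4 σ bonds) has steric number 4: sp3.
C5 — 4 σ bonds. Steric number 4, so sp3.
C6: 2 σ bonds, plus two π bonds; 2 regions of electron density → sp.
C7 is sp: 2 σ bonds, plus two π bonds, 2 electron-density regions.
C8: 4 σ bonds; 4 regions of electron density → sp3.
C9: 4 σ bonds; 4 regions of electron density → sp3.

C1 sp3, C2 sp3, C3 sp3, C4 sp3, C5 sp3, C6 sp, C7 sp, C8 sp3, C9 sp3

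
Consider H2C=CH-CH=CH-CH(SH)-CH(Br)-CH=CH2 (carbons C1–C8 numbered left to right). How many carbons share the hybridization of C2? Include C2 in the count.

6

C2 is sp2 (one π bond).
C1: sp2 ✓
C2: sp2 ✓
C3: sp2 ✓
C4: sp2 ✓
C5: sp3
C6: sp3
C7: sp2 ✓
C8: sp2 ✓
6 carbons are sp2.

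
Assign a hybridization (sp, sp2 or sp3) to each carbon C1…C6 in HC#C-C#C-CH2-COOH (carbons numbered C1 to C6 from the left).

C1 has 2 σ bonds, plus two π bonds: steric number 2 → sp.
C2 — 2 σ bonds, plus two π bonds. Steric number 2, so sp.
C3: 2 σ bonds, plus two π bonds; 2 regions of electron density → sp.
C4 carries 2 σ bonds, plus two π bonds, giving a steric number of 2, so it is sp.
C5 is sp3: 4 σ bonds, 4 electron-density regions.
C6: 3 σ bonds, plus one π bond — 3 electron domains, sp2.

C1 sp, C2 sp, C3 sp, C4 sp, C5 sp3, C6 sp2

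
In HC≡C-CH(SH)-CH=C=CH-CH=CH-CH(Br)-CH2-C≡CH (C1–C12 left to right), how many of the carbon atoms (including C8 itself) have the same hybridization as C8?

C8 is sp2 (one π bond).
C1: sp
C2: sp
C3: sp3
C4: sp2 ✓
C5: sp
C6: sp2 ✓
C7: sp2 ✓
C8: sp2 ✓
C9: sp3
C10: sp3
C11: sp
C12: sp
4 carbons are sp2.

4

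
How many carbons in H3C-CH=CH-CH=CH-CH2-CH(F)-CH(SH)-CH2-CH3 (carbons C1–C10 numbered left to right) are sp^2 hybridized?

4

C1: sp3
C2: sp2 ✓
C3: sp2 ✓
C4: sp2 ✓
C5: sp2 ✓
C6: sp3
C7: sp3
C8: sp3
C9: sp3
C10: sp3
C2, C3, C4, C5 → 4 sp2 carbons.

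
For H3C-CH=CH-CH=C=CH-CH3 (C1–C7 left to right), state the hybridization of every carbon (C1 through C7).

C1 sp3, C2 sp2, C3 sp2, C4 sp2, C5 sp, C6 sp2, C7 sp3

C1 (4 σ bonds) has steric number 4: sp3.
C2 has 3 σ bonds, plus one π bond: steric number 3 → sp2.
C3 (3 σ bonds, plus one π bond) has steric number 3: sp2.
C4 — 3 σ bonds, plus one π bond. Steric number 3, so sp2.
C5 (2 σ bonds, plus two π bonds) has steric number 2: sp.
C6 — 3 σ bonds, plus one π bond. Steric number 3, so sp2.
C7 is sp3: 4 σ bonds, 4 electron-density regions.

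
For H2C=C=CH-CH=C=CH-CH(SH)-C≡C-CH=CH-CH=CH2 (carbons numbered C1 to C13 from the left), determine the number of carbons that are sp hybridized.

4

C1: sp2
C2: sp ✓
C3: sp2
C4: sp2
C5: sp ✓
C6: sp2
C7: sp3
C8: sp ✓
C9: sp ✓
C10: sp2
C11: sp2
C12: sp2
C13: sp2
C2, C5, C8, C9 → 4 sp carbons.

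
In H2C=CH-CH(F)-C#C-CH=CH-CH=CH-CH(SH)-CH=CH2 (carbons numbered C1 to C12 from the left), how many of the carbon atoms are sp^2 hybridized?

8

C1: sp2 ✓
C2: sp2 ✓
C3: sp3
C4: sp
C5: sp
C6: sp2 ✓
C7: sp2 ✓
C8: sp2 ✓
C9: sp2 ✓
C10: sp3
C11: sp2 ✓
C12: sp2 ✓
C1, C2, C6, C7, C8, C9, C11, C12 → 8 sp2 carbons.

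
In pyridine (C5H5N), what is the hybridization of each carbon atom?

Each carbon atom has 3 σ bonds, plus one π bond: steric number 3 → sp2.

sp2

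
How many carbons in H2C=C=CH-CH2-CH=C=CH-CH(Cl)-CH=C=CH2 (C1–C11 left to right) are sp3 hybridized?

C1: sp2
C2: sp
C3: sp2
C4: sp3 ✓
C5: sp2
C6: sp
C7: sp2
C8: sp3 ✓
C9: sp2
C10: sp
C11: sp2
C4, C8 → 2 sp3 carbons.

2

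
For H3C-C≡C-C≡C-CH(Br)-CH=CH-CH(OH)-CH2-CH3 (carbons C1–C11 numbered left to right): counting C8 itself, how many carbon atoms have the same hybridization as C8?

C8 is sp2 (one π bond).
C1: sp3
C2: sp
C3: sp
C4: sp
C5: sp
C6: sp3
C7: sp2 ✓
C8: sp2 ✓
C9: sp3
C10: sp3
C11: sp3
2 carbons are sp2.

2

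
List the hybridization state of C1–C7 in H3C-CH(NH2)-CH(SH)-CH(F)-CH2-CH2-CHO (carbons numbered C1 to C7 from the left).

C1: 4 σ bonds; 4 regions of electron density → sp3.
C2 has 4 σ bonds: steric number 4 → sp3.
C3 — 4 σ bonds. Steric number 4, so sp3.
C4 carries 4 σ bonds, giving a steric number of 4, so it is sp3.
C5 carries 4 σ bonds, giving a steric number of 4, so it is sp3.
C6: 4 σ bonds — 4 electron domains, sp3.
C7 carries 3 σ bonds, plus one π bond, giving a steric number of 3, so it is sp2.

C1 sp3, C2 sp3, C3 sp3, C4 sp3, C5 sp3, C6 sp3, C7 sp2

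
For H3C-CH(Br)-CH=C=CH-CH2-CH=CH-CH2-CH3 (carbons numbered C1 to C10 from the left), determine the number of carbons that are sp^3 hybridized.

C1: sp3 ✓
C2: sp3 ✓
C3: sp2
C4: sp
C5: sp2
C6: sp3 ✓
C7: sp2
C8: sp2
C9: sp3 ✓
C10: sp3 ✓
C1, C2, C6, C9, C10 → 5 sp3 carbons.

5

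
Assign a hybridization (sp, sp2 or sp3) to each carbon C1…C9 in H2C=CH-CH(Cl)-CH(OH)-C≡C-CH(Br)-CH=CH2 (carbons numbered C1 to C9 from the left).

C1 has 3 σ bonds, plus one π bond: steric number 3 → sp2.
C2: 3 σ bonds, plus one π bond; 3 regions of electron density → sp2.
C3: 4 σ bonds; 4 regions of electron density → sp3.
C4: 4 σ bonds; 4 regions of electron density → sp3.
C5 carries 2 σ bonds, plus two π bonds, giving a steric number of 2, so it is sp.
C6: 2 σ bonds, plus two π bonds; 2 regions of electron density → sp.
C7 has 4 σ bonds: steric number 4 → sp3.
C8 is sp2: 3 σ bonds, plus one π bond, 3 electron-density regions.
C9: 3 σ bonds, plus one π bond — 3 electron domains, sp2.

C1 sp2, C2 sp2, C3 sp3, C4 sp3, C5 sp, C6 sp, C7 sp3, C8 sp2, C9 sp2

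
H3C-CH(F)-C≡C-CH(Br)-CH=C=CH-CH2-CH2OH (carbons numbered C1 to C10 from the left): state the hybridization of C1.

C1 carries 4 σ bonds, giving a steric number of 4, so it is sp3.

sp3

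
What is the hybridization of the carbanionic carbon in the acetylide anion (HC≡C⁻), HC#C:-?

sp

One σ bond + one lone pair = steric number 2 → sp.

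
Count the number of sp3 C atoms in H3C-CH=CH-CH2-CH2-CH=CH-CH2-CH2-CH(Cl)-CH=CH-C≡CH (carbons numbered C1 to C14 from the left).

C1: sp3 ✓
C2: sp2
C3: sp2
C4: sp3 ✓
C5: sp3 ✓
C6: sp2
C7: sp2
C8: sp3 ✓
C9: sp3 ✓
C10: sp3 ✓
C11: sp2
C12: sp2
C13: sp
C14: sp
C1, C4, C5, C8, C9, C10 → 6 sp3 carbons.

6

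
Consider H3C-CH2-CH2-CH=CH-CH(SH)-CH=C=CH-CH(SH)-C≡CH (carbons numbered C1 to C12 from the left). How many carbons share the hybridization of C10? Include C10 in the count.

5

C10 is sp3 (only σ bonds).
C1: sp3 ✓
C2: sp3 ✓
C3: sp3 ✓
C4: sp2
C5: sp2
C6: sp3 ✓
C7: sp2
C8: sp
C9: sp2
C10: sp3 ✓
C11: sp
C12: sp
5 carbons are sp3.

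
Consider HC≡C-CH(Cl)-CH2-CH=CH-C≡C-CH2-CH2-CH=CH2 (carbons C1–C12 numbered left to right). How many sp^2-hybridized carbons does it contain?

C1: sp
C2: sp
C3: sp3
C4: sp3
C5: sp2 ✓
C6: sp2 ✓
C7: sp
C8: sp
C9: sp3
C10: sp3
C11: sp2 ✓
C12: sp2 ✓
C5, C6, C11, C12 → 4 sp2 carbons.

4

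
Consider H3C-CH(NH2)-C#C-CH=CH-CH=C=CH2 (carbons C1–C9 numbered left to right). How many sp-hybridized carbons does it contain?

C1: sp3
C2: sp3
C3: sp ✓
C4: sp ✓
C5: sp2
C6: sp2
C7: sp2
C8: sp ✓
C9: sp2
C3, C4, C8 → 3 sp carbons.

3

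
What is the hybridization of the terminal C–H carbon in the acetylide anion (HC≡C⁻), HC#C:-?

The terminal C–H carbon (2 σ bonds, plus two π bonds) has steric number 2: sp.

sp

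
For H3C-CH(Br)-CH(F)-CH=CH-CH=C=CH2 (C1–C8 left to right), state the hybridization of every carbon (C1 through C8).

C1 (4 σ bonds) has steric number 4: sp3.
C2 has 4 σ bonds: steric number 4 → sp3.
C3 has 4 σ bonds: steric number 4 → sp3.
C4 — 3 σ bonds, plus one π bond. Steric number 3, so sp2.
C5: 3 σ bonds, plus one π bond; 3 regions of electron density → sp2.
C6 (3 σ bonds, plus one π bond) has steric number 3: sp2.
C7: 2 σ bonds, plus two π bonds; 2 regions of electron density → sp.
C8 (3 σ bonds, plus one π bond) has steric number 3: sp2.

C1 sp3, C2 sp3, C3 sp3, C4 sp2, C5 sp2, C6 sp2, C7 sp, C8 sp2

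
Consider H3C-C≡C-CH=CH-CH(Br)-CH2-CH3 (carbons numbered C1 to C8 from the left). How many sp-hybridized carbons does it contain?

2

C1: sp3
C2: sp ✓
C3: sp ✓
C4: sp2
C5: sp2
C6: sp3
C7: sp3
C8: sp3
C2, C3 → 2 sp carbons.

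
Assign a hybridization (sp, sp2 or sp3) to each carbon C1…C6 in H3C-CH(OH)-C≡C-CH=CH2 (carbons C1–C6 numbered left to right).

C1 sp3, C2 sp3, C3 sp, C4 sp, C5 sp2, C6 sp2

C1 has 4 σ bonds: steric number 4 → sp3.
C2 carries 4 σ bonds, giving a steric number of 4, so it is sp3.
C3 has 2 σ bonds, plus two π bonds: steric number 2 → sp.
C4 is sp: 2 σ bonds, plus two π bonds, 2 electron-density regions.
C5: 3 σ bonds, plus one π bond — 3 electron domains, sp2.
C6 is sp2: 3 σ bonds, plus one π bond, 3 electron-density regions.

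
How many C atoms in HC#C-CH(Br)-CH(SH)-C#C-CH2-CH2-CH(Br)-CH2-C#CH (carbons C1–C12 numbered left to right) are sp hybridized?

6

C1: sp ✓
C2: sp ✓
C3: sp3
C4: sp3
C5: sp ✓
C6: sp ✓
C7: sp3
C8: sp3
C9: sp3
C10: sp3
C11: sp ✓
C12: sp ✓
C1, C2, C5, C6, C11, C12 → 6 sp carbons.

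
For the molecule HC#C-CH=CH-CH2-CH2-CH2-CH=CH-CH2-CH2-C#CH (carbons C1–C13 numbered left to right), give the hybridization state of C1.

sp

C1: 2 σ bonds, plus two π bonds — 2 electron domains, sp.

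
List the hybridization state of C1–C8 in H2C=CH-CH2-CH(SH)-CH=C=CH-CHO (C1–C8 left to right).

C1 sp2, C2 sp2, C3 sp3, C4 sp3, C5 sp2, C6 sp, C7 sp2, C8 sp2

C1: 3 σ bonds, plus one π bond — 3 electron domains, sp2.
C2 — 3 σ bonds, plus one π bond. Steric number 3, so sp2.
C3 (4 σ bonds) has steric number 4: sp3.
C4 — 4 σ bonds. Steric number 4, so sp3.
C5: 3 σ bonds, plus one π bond; 3 regions of electron density → sp2.
C6 carries 2 σ bonds, plus two π bonds, giving a steric number of 2, so it is sp.
C7: 3 σ bonds, plus one π bond — 3 electron domains, sp2.
C8 — 3 σ bonds, plus one π bond. Steric number 3, so sp2.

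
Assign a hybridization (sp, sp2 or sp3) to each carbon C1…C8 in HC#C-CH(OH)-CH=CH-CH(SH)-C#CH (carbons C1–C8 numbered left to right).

C1 (2 σ bonds, plus two π bonds) has steric number 2: sp.
C2 — 2 σ bonds, plus two π bonds. Steric number 2, so sp.
C3: 4 σ bonds — 4 electron domains, sp3.
C4 (3 σ bonds, plus one π bond) has steric number 3: sp2.
C5: 3 σ bonds, plus one π bond — 3 electron domains, sp2.
C6 carries 4 σ bonds, giving a steric number of 4, so it is sp3.
C7 — 2 σ bonds, plus two π bonds. Steric number 2, so sp.
C8 is sp: 2 σ bonds, plus two π bonds, 2 electron-density regions.

C1 sp, C2 sp, C3 sp3, C4 sp2, C5 sp2, C6 sp3, C7 sp, C8 sp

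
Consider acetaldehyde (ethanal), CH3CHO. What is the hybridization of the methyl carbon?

sp³

The methyl carbon has 4 σ bonds: steric number 4 → sp3.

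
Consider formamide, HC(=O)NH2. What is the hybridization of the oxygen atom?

The oxygen atom: 1 σ bond and 2 lone pairs, plus one π bond — 3 electron domains, sp2.

sp2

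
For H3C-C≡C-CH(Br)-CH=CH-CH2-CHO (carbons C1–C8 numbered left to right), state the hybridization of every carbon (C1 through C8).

C1 sp3, C2 sp, C3 sp, C4 sp3, C5 sp2, C6 sp2, C7 sp3, C8 sp2

C1 is sp3: 4 σ bonds, 4 electron-density regions.
C2 (2 σ bonds, plus two π bonds) has steric number 2: sp.
C3: 2 σ bonds, plus two π bonds — 2 electron domains, sp.
C4 has 4 σ bonds: steric number 4 → sp3.
C5: 3 σ bonds, plus one π bond — 3 electron domains, sp2.
C6 carries 3 σ bonds, plus one π bond, giving a steric number of 3, so it is sp2.
C7 — 4 σ bonds. Steric number 4, so sp3.
C8 carries 3 σ bonds, plus one π bond, giving a steric number of 3, so it is sp2.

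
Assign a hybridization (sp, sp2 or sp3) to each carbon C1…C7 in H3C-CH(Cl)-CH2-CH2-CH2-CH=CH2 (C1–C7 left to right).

C1 sp3, C2 sp3, C3 sp3, C4 sp3, C5 sp3, C6 sp2, C7 sp2

C1 has 4 σ bonds: steric number 4 → sp3.
C2: 4 σ bonds; 4 regions of electron density → sp3.
C3 is sp3: 4 σ bonds, 4 electron-density regions.
C4: 4 σ bonds — 4 electron domains, sp3.
C5 (4 σ bonds) has steric number 4: sp3.
C6 (3 σ bonds, plus one π bond) has steric number 3: sp2.
C7 — 3 σ bonds, plus one π bond. Steric number 3, so sp2.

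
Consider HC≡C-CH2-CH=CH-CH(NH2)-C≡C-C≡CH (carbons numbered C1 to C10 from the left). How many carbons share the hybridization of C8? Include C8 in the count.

C8 is sp (two π bonds).
C1: sp ✓
C2: sp ✓
C3: sp3
C4: sp2
C5: sp2
C6: sp3
C7: sp ✓
C8: sp ✓
C9: sp ✓
C10: sp ✓
6 carbons are sp.

6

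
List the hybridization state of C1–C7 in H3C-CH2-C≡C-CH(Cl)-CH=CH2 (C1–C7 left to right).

C1 (4 σ bonds) has steric number 4: sp3.
C2 is sp3: 4 σ bonds, 4 electron-density regions.
C3 is sp: 2 σ bonds, plus two π bonds, 2 electron-density regions.
C4 — 2 σ bonds, plus two π bonds. Steric number 2, so sp.
C5 carries 4 σ bonds, giving a steric number of 4, so it is sp3.
C6: 3 σ bonds, plus one π bond; 3 regions of electron density → sp2.
C7 has 3 σ bonds, plus one π bond: steric number 3 → sp2.

C1 sp3, C2 sp3, C3 sp, C4 sp, C5 sp3, C6 sp2, C7 sp2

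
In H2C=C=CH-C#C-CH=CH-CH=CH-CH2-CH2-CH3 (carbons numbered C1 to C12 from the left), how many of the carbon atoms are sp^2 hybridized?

C1: sp2 ✓
C2: sp
C3: sp2 ✓
C4: sp
C5: sp
C6: sp2 ✓
C7: sp2 ✓
C8: sp2 ✓
C9: sp2 ✓
C10: sp3
C11: sp3
C12: sp3
C1, C3, C6, C7, C8, C9 → 6 sp2 carbons.

6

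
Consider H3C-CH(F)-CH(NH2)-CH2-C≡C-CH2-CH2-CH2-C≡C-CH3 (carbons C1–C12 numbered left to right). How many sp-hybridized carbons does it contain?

C1: sp3
C2: sp3
C3: sp3
C4: sp3
C5: sp ✓
C6: sp ✓
C7: sp3
C8: sp3
C9: sp3
C10: sp ✓
C11: sp ✓
C12: sp3
C5, C6, C10, C11 → 4 sp carbons.

4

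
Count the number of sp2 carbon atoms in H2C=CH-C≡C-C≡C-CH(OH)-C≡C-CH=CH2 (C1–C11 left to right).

C1: sp2 ✓
C2: sp2 ✓
C3: sp
C4: sp
C5: sp
C6: sp
C7: sp3
C8: sp
C9: sp
C10: sp2 ✓
C11: sp2 ✓
C1, C2, C10, C11 → 4 sp2 carbons.

4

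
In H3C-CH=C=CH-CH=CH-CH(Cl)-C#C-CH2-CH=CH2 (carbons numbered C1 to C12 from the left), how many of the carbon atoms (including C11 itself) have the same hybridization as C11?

6

C11 is sp2 (one π bond).
C1: sp3
C2: sp2 ✓
C3: sp
C4: sp2 ✓
C5: sp2 ✓
C6: sp2 ✓
C7: sp3
C8: sp
C9: sp
C10: sp3
C11: sp2 ✓
C12: sp2 ✓
6 carbons are sp2.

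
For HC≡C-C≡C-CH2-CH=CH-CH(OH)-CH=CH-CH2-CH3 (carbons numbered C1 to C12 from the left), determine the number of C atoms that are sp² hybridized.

C1: sp
C2: sp
C3: sp
C4: sp
C5: sp3
C6: sp2 ✓
C7: sp2 ✓
C8: sp3
C9: sp2 ✓
C10: sp2 ✓
C11: sp3
C12: sp3
C6, C7, C9, C10 → 4 sp2 carbons.

4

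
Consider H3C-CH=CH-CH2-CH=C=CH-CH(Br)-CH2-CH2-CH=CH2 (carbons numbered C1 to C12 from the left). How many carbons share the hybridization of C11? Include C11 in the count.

C11 is sp2 (one π bond).
C1: sp3
C2: sp2 ✓
C3: sp2 ✓
C4: sp3
C5: sp2 ✓
C6: sp
C7: sp2 ✓
C8: sp3
C9: sp3
C10: sp3
C11: sp2 ✓
C12: sp2 ✓
6 carbons are sp2.

6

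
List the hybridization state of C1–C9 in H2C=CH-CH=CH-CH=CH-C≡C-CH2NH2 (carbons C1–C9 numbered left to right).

C1 sp2, C2 sp2, C3 sp2, C4 sp2, C5 sp2, C6 sp2, C7 sp, C8 sp, C9 sp3

C1: 3 σ bonds, plus one π bond — 3 electron domains, sp2.
C2 is sp2: 3 σ bonds, plus one π bond, 3 electron-density regions.
C3 — 3 σ bonds, plus one π bond. Steric number 3, so sp2.
C4 carries 3 σ bonds, plus one π bond, giving a steric number of 3, so it is sp2.
C5: 3 σ bonds, plus one π bond — 3 electron domains, sp2.
C6 — 3 σ bonds, plus one π bond. Steric number 3, so sp2.
C7 has 2 σ bonds, plus two π bonds: steric number 2 → sp.
C8: 2 σ bonds, plus two π bonds — 2 electron domains, sp.
C9: 4 σ bonds — 4 electron domains, sp3.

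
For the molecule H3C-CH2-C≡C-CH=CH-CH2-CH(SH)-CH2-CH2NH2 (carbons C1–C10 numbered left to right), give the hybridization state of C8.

C8 (4 σ bonds) has steric number 4: sp3.

sp3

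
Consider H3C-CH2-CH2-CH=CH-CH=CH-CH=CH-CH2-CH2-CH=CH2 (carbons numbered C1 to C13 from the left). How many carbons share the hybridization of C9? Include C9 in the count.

8

C9 is sp2 (one π bond).
C1: sp3
C2: sp3
C3: sp3
C4: sp2 ✓
C5: sp2 ✓
C6: sp2 ✓
C7: sp2 ✓
C8: sp2 ✓
C9: sp2 ✓
C10: sp3
C11: sp3
C12: sp2 ✓
C13: sp2 ✓
8 carbons are sp2.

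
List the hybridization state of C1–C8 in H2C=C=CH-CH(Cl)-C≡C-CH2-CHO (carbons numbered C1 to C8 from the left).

C1 carries 3 σ bonds, plus one π bond, giving a steric number of 3, so it is sp2.
C2 (2 σ bonds, plus two π bonds) has steric number 2: sp.
C3 carries 3 σ bonds, plus one π bond, giving a steric number of 3, so it is sp2.
C4 — 4 σ bonds. Steric number 4, so sp3.
C5: 2 σ bonds, plus two π bonds — 2 electron domains, sp.
C6 has 2 σ bonds, plus two π bonds: steric number 2 → sp.
C7 is sp3: 4 σ bonds, 4 electron-density regions.
C8 has 3 σ bonds, plus one π bond: steric number 3 → sp2.

C1 sp2, C2 sp, C3 sp2, C4 sp3, C5 sp, C6 sp, C7 sp3, C8 sp2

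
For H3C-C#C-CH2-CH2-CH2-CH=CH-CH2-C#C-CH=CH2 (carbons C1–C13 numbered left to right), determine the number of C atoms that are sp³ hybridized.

C1: sp3 ✓
C2: sp
C3: sp
C4: sp3 ✓
C5: sp3 ✓
C6: sp3 ✓
C7: sp2
C8: sp2
C9: sp3 ✓
C10: sp
C11: sp
C12: sp2
C13: sp2
C1, C4, C5, C6, C9 → 5 sp3 carbons.

5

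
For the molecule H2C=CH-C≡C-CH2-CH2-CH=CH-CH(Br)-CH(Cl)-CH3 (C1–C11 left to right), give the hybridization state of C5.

sp³

C5 has 4 σ bonds: steric number 4 → sp3.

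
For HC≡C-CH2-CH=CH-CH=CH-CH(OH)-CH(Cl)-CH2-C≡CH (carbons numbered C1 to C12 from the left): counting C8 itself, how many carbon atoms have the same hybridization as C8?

C8 is sp3 (only σ bonds).
C1: sp
C2: sp
C3: sp3 ✓
C4: sp2
C5: sp2
C6: sp2
C7: sp2
C8: sp3 ✓
C9: sp3 ✓
C10: sp3 ✓
C11: sp
C12: sp
4 carbons are sp3.

4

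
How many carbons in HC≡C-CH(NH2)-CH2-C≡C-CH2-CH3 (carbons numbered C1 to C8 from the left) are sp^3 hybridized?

C1: sp
C2: sp
C3: sp3 ✓
C4: sp3 ✓
C5: sp
C6: sp
C7: sp3 ✓
C8: sp3 ✓
C3, C4, C7, C8 → 4 sp3 carbons.

4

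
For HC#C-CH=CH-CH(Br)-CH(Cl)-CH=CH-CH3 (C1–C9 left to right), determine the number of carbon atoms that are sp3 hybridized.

C1: sp
C2: sp
C3: sp2
C4: sp2
C5: sp3 ✓
C6: sp3 ✓
C7: sp2
C8: sp2
C9: sp3 ✓
C5, C6, C9 → 3 sp3 carbons.

3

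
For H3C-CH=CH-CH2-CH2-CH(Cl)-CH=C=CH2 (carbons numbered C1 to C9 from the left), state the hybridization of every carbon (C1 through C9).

C1 sp3, C2 sp2, C3 sp2, C4 sp3, C5 sp3, C6 sp3, C7 sp2, C8 sp, C9 sp2

C1: 4 σ bonds — 4 electron domains, sp3.
C2 (3 σ bonds, plus one π bond) has steric number 3: sp2.
C3 — 3 σ bonds, plus one π bond. Steric number 3, so sp2.
C4 carries 4 σ bonds, giving a steric number of 4, so it is sp3.
C5 — 4 σ bonds. Steric number 4, so sp3.
C6 has 4 σ bonds: steric number 4 → sp3.
C7 (3 σ bonds, plus one π bond) has steric number 3: sp2.
C8 has 2 σ bonds, plus two π bonds: steric number 2 → sp.
C9 is sp2: 3 σ bonds, plus one π bond, 3 electron-density regions.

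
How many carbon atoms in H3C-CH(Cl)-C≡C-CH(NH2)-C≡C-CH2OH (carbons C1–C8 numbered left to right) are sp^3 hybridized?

4

C1: sp3 ✓
C2: sp3 ✓
C3: sp
C4: sp
C5: sp3 ✓
C6: sp
C7: sp
C8: sp3 ✓
C1, C2, C5, C8 → 4 sp3 carbons.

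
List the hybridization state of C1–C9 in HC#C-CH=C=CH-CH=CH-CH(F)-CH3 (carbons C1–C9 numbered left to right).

C1 sp, C2 sp, C3 sp2, C4 sp, C5 sp2, C6 sp2, C7 sp2, C8 sp3, C9 sp3

C1: 2 σ bonds, plus two π bonds; 2 regions of electron density → sp.
C2 — 2 σ bonds, plus two π bonds. Steric number 2, so sp.
C3 — 3 σ bonds, plus one π bond. Steric number 3, so sp2.
C4 — 2 σ bonds, plus two π bonds. Steric number 2, so sp.
C5 has 3 σ bonds, plus one π bond: steric number 3 → sp2.
C6: 3 σ bonds, plus one π bond — 3 electron domains, sp2.
C7 is sp2: 3 σ bonds, plus one π bond, 3 electron-density regions.
C8: 4 σ bonds; 4 regions of electron density → sp3.
C9 carries 4 σ bonds, giving a steric number of 4, so it is sp3.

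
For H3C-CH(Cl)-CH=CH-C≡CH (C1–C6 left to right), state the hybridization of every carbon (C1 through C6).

C1 (4 σ bonds) has steric number 4: sp3.
C2 is sp3: 4 σ bonds, 4 electron-density regions.
C3 carries 3 σ bonds, plus one π bond, giving a steric number of 3, so it is sp2.
C4: 3 σ bonds, plus one π bond; 3 regions of electron density → sp2.
C5 (2 σ bonds, plus two π bonds) has steric number 2: sp.
C6: 2 σ bonds, plus two π bonds; 2 regions of electron density → sp.

C1 sp3, C2 sp3, C3 sp2, C4 sp2, C5 sp, C6 sp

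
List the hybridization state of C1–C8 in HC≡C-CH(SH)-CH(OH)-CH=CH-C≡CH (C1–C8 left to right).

C1 sp, C2 sp, C3 sp3, C4 sp3, C5 sp2, C6 sp2, C7 sp, C8 sp

C1 — 2 σ bonds, plus two π bonds. Steric number 2, so sp.
C2 has 2 σ bonds, plus two π bonds: steric number 2 → sp.
C3 — 4 σ bonds. Steric number 4, so sp3.
C4 (4 σ bonds) has steric number 4: sp3.
C5 is sp2: 3 σ bonds, plus one π bond, 3 electron-density regions.
C6 carries 3 σ bonds, plus one π bond, giving a steric number of 3, so it is sp2.
C7: 2 σ bonds, plus two π bonds; 2 regions of electron density → sp.
C8 carries 2 σ bonds, plus two π bonds, giving a steric number of 2, so it is sp.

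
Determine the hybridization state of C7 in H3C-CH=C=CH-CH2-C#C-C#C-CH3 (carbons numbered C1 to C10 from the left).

C7 carries 2 σ bonds, plus two π bonds, giving a steric number of 2, so it is sp.

sp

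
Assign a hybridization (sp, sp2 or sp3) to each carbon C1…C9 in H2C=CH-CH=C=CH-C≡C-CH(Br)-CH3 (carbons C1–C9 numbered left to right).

C1 sp2, C2 sp2, C3 sp2, C4 sp, C5 sp2, C6 sp, C7 sp, C8 sp3, C9 sp3

C1: 3 σ bonds, plus one π bond; 3 regions of electron density → sp2.
C2 carries 3 σ bonds, plus one π bond, giving a steric number of 3, so it is sp2.
C3 has 3 σ bonds, plus one π bond: steric number 3 → sp2.
C4 is sp: 2 σ bonds, plus two π bonds, 2 electron-density regions.
C5 has 3 σ bonds, plus one π bond: steric number 3 → sp2.
C6: 2 σ bonds, plus two π bonds — 2 electron domains, sp.
C7: 2 σ bonds, plus two π bonds; 2 regions of electron density → sp.
C8 carries 4 σ bonds, giving a steric number of 4, so it is sp3.
C9: 4 σ bonds — 4 electron domains, sp3.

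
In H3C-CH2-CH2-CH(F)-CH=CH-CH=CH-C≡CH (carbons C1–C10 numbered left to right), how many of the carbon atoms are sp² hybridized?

C1: sp3
C2: sp3
C3: sp3
C4: sp3
C5: sp2 ✓
C6: sp2 ✓
C7: sp2 ✓
C8: sp2 ✓
C9: sp
C10: sp
C5, C6, C7, C8 → 4 sp2 carbons.

4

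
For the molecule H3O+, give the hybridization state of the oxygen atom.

sp³

Three σ bonds + one lone pair = steric number 4 → sp3.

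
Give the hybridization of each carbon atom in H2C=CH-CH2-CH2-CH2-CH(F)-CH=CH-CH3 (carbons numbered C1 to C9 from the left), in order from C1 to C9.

C1: 3 σ bonds, plus one π bond — 3 electron domains, sp2.
C2: 3 σ bonds, plus one π bond; 3 regions of electron density → sp2.
C3 carries 4 σ bonds, giving a steric number of 4, so it is sp3.
C4 carries 4 σ bonds, giving a steric number of 4, so it is sp3.
C5 (4 σ bonds) has steric number 4: sp3.
C6 carries 4 σ bonds, giving a steric number of 4, so it is sp3.
C7 has 3 σ bonds, plus one π bond: steric number 3 → sp2.
C8 carries 3 σ bonds, plus one π bond, giving a steric number of 3, so it is sp2.
C9 is sp3: 4 σ bonds, 4 electron-density regions.

C1 sp2, C2 sp2, C3 sp3, C4 sp3, C5 sp3, C6 sp3, C7 sp2, C8 sp2, C9 sp3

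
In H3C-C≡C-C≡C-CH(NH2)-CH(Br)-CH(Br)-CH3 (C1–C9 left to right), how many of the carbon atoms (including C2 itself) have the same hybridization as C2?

4

C2 is sp (two π bonds).
C1: sp3
C2: sp ✓
C3: sp ✓
C4: sp ✓
C5: sp ✓
C6: sp3
C7: sp3
C8: sp3
C9: sp3
4 carbons are sp.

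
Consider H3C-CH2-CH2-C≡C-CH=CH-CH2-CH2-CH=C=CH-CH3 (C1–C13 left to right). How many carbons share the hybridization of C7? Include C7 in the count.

C7 is sp2 (one π bond).
C1: sp3
C2: sp3
C3: sp3
C4: sp
C5: sp
C6: sp2 ✓
C7: sp2 ✓
C8: sp3
C9: sp3
C10: sp2 ✓
C11: sp
C12: sp2 ✓
C13: sp3
4 carbons are sp2.

4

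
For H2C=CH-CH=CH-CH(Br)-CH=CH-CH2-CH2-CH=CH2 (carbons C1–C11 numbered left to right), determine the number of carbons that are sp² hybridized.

8

C1: sp2 ✓
C2: sp2 ✓
C3: sp2 ✓
C4: sp2 ✓
C5: sp3
C6: sp2 ✓
C7: sp2 ✓
C8: sp3
C9: sp3
C10: sp2 ✓
C11: sp2 ✓
C1, C2, C3, C4, C6, C7, C10, C11 → 8 sp2 carbons.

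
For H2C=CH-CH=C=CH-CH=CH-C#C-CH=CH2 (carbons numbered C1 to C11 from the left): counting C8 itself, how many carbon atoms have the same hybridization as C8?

3

C8 is sp (two π bonds).
C1: sp2
C2: sp2
C3: sp2
C4: sp ✓
C5: sp2
C6: sp2
C7: sp2
C8: sp ✓
C9: sp ✓
C10: sp2
C11: sp2
3 carbons are sp.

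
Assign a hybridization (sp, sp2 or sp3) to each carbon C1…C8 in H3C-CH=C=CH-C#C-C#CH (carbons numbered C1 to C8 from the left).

C1 sp3, C2 sp2, C3 sp, C4 sp2, C5 sp, C6 sp, C7 sp, C8 sp

C1 carries 4 σ bonds, giving a steric number of 4, so it is sp3.
C2 carries 3 σ bonds, plus one π bond, giving a steric number of 3, so it is sp2.
C3 (2 σ bonds, plus two π bonds) has steric number 2: sp.
C4 has 3 σ bonds, plus one π bond: steric number 3 → sp2.
C5 has 2 σ bonds, plus two π bonds: steric number 2 → sp.
C6: 2 σ bonds, plus two π bonds; 2 regions of electron density → sp.
C7 is sp: 2 σ bonds, plus two π bonds, 2 electron-density regions.
C8: 2 σ bonds, plus two π bonds; 2 regions of electron density → sp.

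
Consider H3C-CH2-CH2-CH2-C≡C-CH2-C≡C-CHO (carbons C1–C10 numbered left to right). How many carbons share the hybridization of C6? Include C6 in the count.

4

C6 is sp (two π bonds).
C1: sp3
C2: sp3
C3: sp3
C4: sp3
C5: sp ✓
C6: sp ✓
C7: sp3
C8: sp ✓
C9: sp ✓
C10: sp2
4 carbons are sp.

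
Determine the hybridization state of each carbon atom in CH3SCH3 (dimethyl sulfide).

Each carbon atom — 4 σ bonds. Steric number 4, so sp3.

sp^3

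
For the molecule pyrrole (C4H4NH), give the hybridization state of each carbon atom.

sp²

Each carbon atom has 3 σ bonds, plus one π bond: steric number 3 → sp2.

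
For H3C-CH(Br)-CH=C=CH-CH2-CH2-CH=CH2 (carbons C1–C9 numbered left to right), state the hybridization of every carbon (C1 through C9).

C1 sp3, C2 sp3, C3 sp2, C4 sp, C5 sp2, C6 sp3, C7 sp3, C8 sp2, C9 sp2

C1: 4 σ bonds — 4 electron domains, sp3.
C2: 4 σ bonds; 4 regions of electron density → sp3.
C3 carries 3 σ bonds, plus one π bond, giving a steric number of 3, so it is sp2.
C4 — 2 σ bonds, plus two π bonds. Steric number 2, so sp.
C5: 3 σ bonds, plus one π bond; 3 regions of electron density → sp2.
C6 is sp3: 4 σ bonds, 4 electron-density regions.
C7 has 4 σ bonds: steric number 4 → sp3.
C8 (3 σ bonds, plus one π bond) has steric number 3: sp2.
C9: 3 σ bonds, plus one π bond — 3 electron domains, sp2.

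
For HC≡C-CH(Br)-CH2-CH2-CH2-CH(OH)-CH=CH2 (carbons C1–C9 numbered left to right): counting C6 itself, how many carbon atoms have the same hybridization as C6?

5

C6 is sp3 (only σ bonds).
C1: sp
C2: sp
C3: sp3 ✓
C4: sp3 ✓
C5: sp3 ✓
C6: sp3 ✓
C7: sp3 ✓
C8: sp2
C9: sp2
5 carbons are sp3.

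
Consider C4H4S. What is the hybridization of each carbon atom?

Each carbon atom is sp2: 3 σ bonds, plus one π bond, 3 electron-density regions.

sp2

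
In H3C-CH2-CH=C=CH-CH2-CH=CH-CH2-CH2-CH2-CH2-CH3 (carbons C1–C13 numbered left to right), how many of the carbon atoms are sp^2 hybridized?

C1: sp3
C2: sp3
C3: sp2 ✓
C4: sp
C5: sp2 ✓
C6: sp3
C7: sp2 ✓
C8: sp2 ✓
C9: sp3
C10: sp3
C11: sp3
C12: sp3
C13: sp3
C3, C5, C7, C8 → 4 sp2 carbons.

4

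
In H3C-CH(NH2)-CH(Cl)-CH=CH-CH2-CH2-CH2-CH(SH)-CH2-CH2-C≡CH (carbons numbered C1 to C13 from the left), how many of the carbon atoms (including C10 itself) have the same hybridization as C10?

9

C10 is sp3 (only σ bonds).
C1: sp3 ✓
C2: sp3 ✓
C3: sp3 ✓
C4: sp2
C5: sp2
C6: sp3 ✓
C7: sp3 ✓
C8: sp3 ✓
C9: sp3 ✓
C10: sp3 ✓
C11: sp3 ✓
C12: sp
C13: sp
9 carbons are sp3.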